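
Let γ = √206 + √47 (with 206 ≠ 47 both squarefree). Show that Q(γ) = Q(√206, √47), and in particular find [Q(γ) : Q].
[Q(γ) : Q] = 4 (equivalently, Q(γ) = Q(√206, √47))

Obviously Q(γ) ⊆ Q(√206, √47), and [Q(√206, √47):Q] = 4 (since 206, 47 are distinct squarefree integers > 1 with 9682 not a perfect square). To show equality we compute the minimal polynomial of γ. From γ = √206 + √47: γ^2 = 206 + 2√(9682) + 47 = 253 + 2√(9682), so γ^2 - 253 = 2√(9682); squaring, (γ^2 - 253)^2 = 4·9682, i.e. γ^4 - 506γ^2 + 64009 - 38728 = 0, i.e. γ^4 - 506γ^2 + 25281 = 0. So γ is a root of x^4 - 506x^2 + 25281. This polynomial is irreducible over Q: it has no rational root (each ±√206 ± √47 is irrational), and any factorization into two quadratics over Q would force √(9682) ∈ Q (pairing opposite roots) or √206, √47 ∈ Q (other pairings), all impossible. Hence [Q(γ):Q] = 4 = [Q(√206, √47):Q], so Q(γ) = Q(√206, √47).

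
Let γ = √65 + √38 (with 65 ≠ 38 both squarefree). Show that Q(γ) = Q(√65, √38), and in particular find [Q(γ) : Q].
[Q(γ) : Q] = 4 (equivalently, Q(γ) = Q(√65, √38))

Obviously Q(γ) ⊆ Q(√65, √38), and [Q(√65, √38):Q] = 4 (since 65, 38 are distinct squarefree integers > 1 with 2470 not a perfect square). To show equality we compute the minimal polynomial of γ. From γ = √65 + √38: γ^2 = 65 + 2√(2470) + 38 = 103 + 2√(2470), so γ^2 - 103 = 2√(2470); squaring, (γ^2 - 103)^2 = 4·2470, i.e. γ^4 - 206γ^2 + 10609 - 9880 = 0, i.e. γ^4 - 206γ^2 + 729 = 0. So γ is a root of x^4 - 206x^2 + 729. This polynomial is irreducible over Q: it has no rational root (each ±√65 ± √38 is irrational), and any factorization into two quadratics over Q would force √(2470) ∈ Q (pairing opposite roots) or √65, √38 ∈ Q (other pairings), all impossible. Hence [Q(γ):Q] = 4 = [Q(√65, √38):Q], so Q(γ) = Q(√65, √38).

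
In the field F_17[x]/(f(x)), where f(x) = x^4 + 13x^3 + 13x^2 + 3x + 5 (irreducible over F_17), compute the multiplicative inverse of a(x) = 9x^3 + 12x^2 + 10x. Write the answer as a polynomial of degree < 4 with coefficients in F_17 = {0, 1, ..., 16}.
a(x)^(-1) ≡ 4x^3 + 4x^2 + 10x + 15 (mod f(x))

Since f is irreducible over F_17, F_17[x]/(f) is a field and a(x) ≠ 0 has an inverse. Apply the extended Euclidean algorithm to f(x) and a(x) in F_17[x]: f(x) = (2x + 12)·a(x) + (2x^2 + 2x + 5);  a(x) = (13x + 10)·(2x^2 + 2x + 5) + (10x + 1);  (2x^2 + 2x + 5) = (7x + 8)·(10x + 1) + (14). The last nonzero remainder is the constant 14 = gcd(f, a) in F_17. Back-substituting through the division chain expresses 14 = s(x)·a(x) + t(x)·f(x) with s(x) ≡ 5x^3 + 5x^2 + 4x + 6 (mod f), so (5x^3 + 5x^2 + 4x + 6)·a(x) ≡ 14 (mod f). Multiplying by 14^(-1) ≡ 11 in F_17 gives a(x)^(-1) ≡ 11·(5x^3 + 5x^2 + 4x + 6) ≡ 4x^3 + 4x^2 + 10x + 15 (mod f). Check: (9x^3 + 12x^2 + 10x)·(4x^3 + 4x^2 + 10x + 15) = 2x^6 + 16x^5 + 8x^4 + 6x^3 + 8x^2 + 14x ≡ 1 (mod x^4 + 13x^3 + 13x^2 + 3x + 5).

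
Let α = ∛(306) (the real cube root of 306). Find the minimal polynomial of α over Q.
m_α(x) = x^3 - 306

α satisfies α^3 = 306, so x^3 - 306 annihilates α. By the rational root test, a rational root p/q (in lowest terms) of x^3 - 306 would satisfy p^3 = 306 q^3, forcing q = 1 and p^3 = 306; but 306 is not a perfect cube, contradiction. A monic cubic over Q with no rational root is irreducible (any nontrivial factorization would include a linear factor). Hence x^3 - 306 is the minimal polynomial of α, and in particular [Q(α):Q] = 3.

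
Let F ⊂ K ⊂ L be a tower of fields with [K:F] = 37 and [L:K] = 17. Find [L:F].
[L:F] = 629

The tower law says that for any tower of field extensions F ⊂ K ⊂ L with finite degrees, [L:F] = [L:K] · [K:F]. Here this gives [L:F] = 17 · 37 = 629.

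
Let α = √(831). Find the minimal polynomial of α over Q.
m_α(x) = x^2 - 831

α satisfies α^2 - 831 = 0, so x^2 - 831 annihilates α. Since d = 831 is squarefree and ≠ 1, it is not a perfect square in Q, so x^2 - 831 has no rational root and is therefore irreducible over Q (a degree-2 polynomial over a field is irreducible iff it has no root). Hence m_α(x) = x^2 - 831.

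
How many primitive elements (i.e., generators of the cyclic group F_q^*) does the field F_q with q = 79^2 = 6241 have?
There are φ(6240) = 1536 primitive elements

F_q^* is cyclic of order q - 1 = 6240. A cyclic group of order m has exactly φ(m) generators. Here m = 6240 = 2^5 · 3 · 5 · 13, so the number of primitive elements is φ(6240) = 1536.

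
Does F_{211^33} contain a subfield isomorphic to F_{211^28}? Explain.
No: F_{211^28} is not a subfield of F_{211^33}

F_{p^m} embeds in F_{p^n} iff m | n. Here 28 ∤ 33 (since 33 = 1·28 + 5 with remainder 5 ≠ 0), so F_{211^28} is not a subfield of F_{211^33}. Equivalently: if it were, the tower law would give 28 = [F_{211^28}:F_211] dividing [F_{211^33}:F_211] = 33, contradiction.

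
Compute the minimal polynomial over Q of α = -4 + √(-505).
m_α(x) = x^2 + 8x + 521

From α + 4 = √(-505), squaring gives (α + 4)^2 = -505, i.e. α^2 + 8α + 16 = -505, so α^2 + 8α + 521 = 0. The discriminant of x^2 + 8x + 521 is (8)^2 - 4·(521) = 64 - 2084 = -2020, and 4·(-505) is not a perfect square in Q since -505 is squarefree and ≠ 1. Hence x^2 + 8x + 521 is irreducible over Q and is the minimal polynomial of α.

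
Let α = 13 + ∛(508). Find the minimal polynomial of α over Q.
m_α(x) = x^3 - 39x^2 + 507x - 2705

Set β = α - 13 = ∛(508), so β^3 = 508. Then (α - 13)^3 - 508 = 0, i.e. α is a root of g(x) = (x - 13)^3 - 508 = x^3 - 39x^2 + 507x - 2705. Since g(x) = h(x - 13) where h(x) = x^3 - 508, and h is irreducible over Q (because 508 is not a perfect cube, so h has no rational root, and a monic cubic with no rational root is irreducible), g is also irreducible (irreducibility is preserved under the substitution x → x - 13). Hence m_α(x) = x^3 - 39x^2 + 507x - 2705.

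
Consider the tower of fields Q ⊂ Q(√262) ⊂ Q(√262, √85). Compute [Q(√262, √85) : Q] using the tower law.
[Q(√262, √85) : Q] = 4

[Q(√262):Q] = 2 (min poly x^2 - 262, irreducible since 262 is squarefree > 1). For the top step, suppose √85 ∈ Q(√262), say √85 = c + d√262 with c, d ∈ Q. Squaring: 85 = c^2 + 262d^2 + 2cd√262. Since √262 ∉ Q this forces 2cd = 0. If d = 0 then √85 = c ∈ Q, contradicting 85 squarefree > 1. If c = 0 then 85 = 262d^2, so 262·85 = (262d)^2 is a perfect square in Q — but 262·85 = 22270 is not a perfect square (since 262 and 85 are distinct squarefree integers). Contradiction. Hence √85 ∉ Q(√262), so x^2 - 85 stays irreducible over Q(√262) and [Q(√262, √85) : Q(√262)] = 2. By the tower law, [Q(√262, √85) : Q] = 2 · 2 = 4.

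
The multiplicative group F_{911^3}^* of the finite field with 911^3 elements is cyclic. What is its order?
|F_{911^3}^*| = 756058030

F_{911^3} has 911^3 = 756058031 elements; its multiplicative group consists of all nonzero elements, so |F_{911^3}^*| = 756058031 - 1 = 756058030. (It is cyclic since any finite subgroup of the multiplicative group of a field is cyclic.)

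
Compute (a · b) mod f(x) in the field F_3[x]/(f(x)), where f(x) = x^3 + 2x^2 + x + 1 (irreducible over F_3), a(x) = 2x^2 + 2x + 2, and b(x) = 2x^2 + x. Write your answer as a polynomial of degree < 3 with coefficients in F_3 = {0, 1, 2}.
a · b ≡ 2 (mod f(x))

Multiply in F_3[x]: a(x)·b(x) = (2x^2 + 2x + 2)·(2x^2 + x) = x^4 + 2x. This has degree ≥ 3, so divide by f(x) over F_3: x^4 + 2x = (x + 1)·(x^3 + 2x^2 + x + 1) + (2). Hence a·b ≡ 2 (mod f). (F_3[x]/(f) is a field with 3^3 = 27 elements since f is irreducible of degree 3.)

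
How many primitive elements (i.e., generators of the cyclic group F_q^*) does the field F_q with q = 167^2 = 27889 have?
There are φ(27888) = 7872 primitive elements

F_q^* is cyclic of order q - 1 = 27888. A cyclic group of order m has exactly φ(m) generators. Here m = 27888 = 2^4 · 3 · 7 · 83, so the number of primitive elements is φ(27888) = 7872.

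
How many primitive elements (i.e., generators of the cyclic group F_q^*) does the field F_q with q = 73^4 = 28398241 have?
There are φ(28398240) = 6635520 primitive elements

F_q^* is cyclic of order q - 1 = 28398240. A cyclic group of order m has exactly φ(m) generators. Here m = 28398240 = 2^5 · 3^2 · 5 · 13 · 37 · 41, so the number of primitive elements is φ(28398240) = 6635520.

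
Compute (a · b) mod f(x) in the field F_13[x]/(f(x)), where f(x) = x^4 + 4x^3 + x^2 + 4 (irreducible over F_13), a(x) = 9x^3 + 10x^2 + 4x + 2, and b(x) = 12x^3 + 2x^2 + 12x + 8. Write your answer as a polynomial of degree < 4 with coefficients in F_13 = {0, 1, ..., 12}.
a · b ≡ x^3 + 3x^2 + 10x + 6 (mod f(x))

Multiply in F_13[x]: a(x)·b(x) = (9x^3 + 10x^2 + 4x + 2)·(12x^3 + 2x^2 + 12x + 8) = 4x^6 + 8x^5 + 7x^4 + 3x^3 + 2x^2 + 4x + 3. This has degree ≥ 4, so divide by f(x) over F_13: 4x^6 + 8x^5 + 7x^4 + 3x^3 + 2x^2 + 4x + 3 = (4x^2 + 5x + 9)·(x^4 + 4x^3 + x^2 + 4) + (x^3 + 3x^2 + 10x + 6). Hence a·b ≡ x^3 + 3x^2 + 10x + 6 (mod f). (F_13[x]/(f) is a field with 13^4 = 28561 elements since f is irreducible of degree 4.)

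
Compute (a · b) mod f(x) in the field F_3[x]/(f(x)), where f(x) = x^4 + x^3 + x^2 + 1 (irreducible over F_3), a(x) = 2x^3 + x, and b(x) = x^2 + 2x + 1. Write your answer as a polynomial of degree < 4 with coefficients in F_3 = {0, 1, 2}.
a · b ≡ 2x^3 + 2x + 1 (mod f(x))

Multiply in F_3[x]: a(x)·b(x) = (2x^3 + x)·(x^2 + 2x + 1) = 2x^5 + x^4 + 2x^2 + x. This has degree ≥ 4, so divide by f(x) over F_3: 2x^5 + x^4 + 2x^2 + x = (2x + 2)·(x^4 + x^3 + x^2 + 1) + (2x^3 + 2x + 1). Hence a·b ≡ 2x^3 + 2x + 1 (mod f). (F_3[x]/(f) is a field with 3^4 = 81 elements since f is irreducible of degree 4.)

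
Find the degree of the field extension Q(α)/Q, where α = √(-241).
[Q(α):Q] = 2

[Q(α):Q] equals the degree of the minimal polynomial of α. Here α^2 = -241 and x^2 + 241 is irreducible (d = -241 is squarefree, ≠ 1, hence not a square), so deg(m_α) = 2. Thus [Q(α):Q] = 2.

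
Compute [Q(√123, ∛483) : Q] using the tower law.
[Q(√123, ∛483) : Q] = 6

Let L = Q(√123, ∛483). Since Q(√123) ⊂ L and [Q(√123):Q] = 2, the tower law gives 2 | [L:Q]. Likewise Q(∛483) ⊂ L with [Q(∛483):Q] = 3 (because 483 is not a perfect cube), so 3 | [L:Q]. As gcd(2,3) = 1, [L:Q] is divisible by 6. Conversely L is generated over Q by √123 and ∛483, so [L:Q] ≤ 2·3 = 6. Therefore [Q(√123, ∛483) : Q] = 6.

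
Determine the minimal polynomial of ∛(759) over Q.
m_α(x) = x^3 - 759

α satisfies α^3 = 759, so x^3 - 759 annihilates α. By the rational root test, a rational root p/q (in lowest terms) of x^3 - 759 would satisfy p^3 = 759 q^3, forcing q = 1 and p^3 = 759; but 759 is not a perfect cube, contradiction. A monic cubic over Q with no rational root is irreducible (any nontrivial factorization would include a linear factor). Hence x^3 - 759 is the minimal polynomial of α, and in particular [Q(α):Q] = 3.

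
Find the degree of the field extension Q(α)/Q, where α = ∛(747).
[Q(α):Q] = 3

The minimal polynomial of α is x^3 - 747, irreducible over Q since 747 is not a perfect cube (so x^3 - 747 has no rational root). Hence [Q(α):Q] = deg(m_α) = 3.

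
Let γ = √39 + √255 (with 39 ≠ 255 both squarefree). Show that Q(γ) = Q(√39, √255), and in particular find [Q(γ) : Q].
[Q(γ) : Q] = 4 (equivalently, Q(γ) = Q(√39, √255))

Obviously Q(γ) ⊆ Q(√39, √255), and [Q(√39, √255):Q] = 4 (since 39, 255 are distinct squarefree integers > 1 with 9945 not a perfect square). To show equality we compute the minimal polynomial of γ. From γ = √39 + √255: γ^2 = 39 + 2√(9945) + 255 = 294 + 2√(9945), so γ^2 - 294 = 2√(9945); squaring, (γ^2 - 294)^2 = 4·9945, i.e. γ^4 - 588γ^2 + 86436 - 39780 = 0, i.e. γ^4 - 588γ^2 + 46656 = 0. So γ is a root of x^4 - 588x^2 + 46656. This polynomial is irreducible over Q: it has no rational root (each ±√39 ± √255 is irrational), and any factorization into two quadratics over Q would force √(9945) ∈ Q (pairing opposite roots) or √39, √255 ∈ Q (other pairings), all impossible. Hence [Q(γ):Q] = 4 = [Q(√39, √255):Q], so Q(γ) = Q(√39, √255).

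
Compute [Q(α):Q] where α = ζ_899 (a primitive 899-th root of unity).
[Q(α):Q] = 840

The minimal polynomial of ζ_899 over Q is the 899-th cyclotomic polynomial Φ_899(x), which is irreducible over Q and has degree φ(899) = 840. Hence [Q(α):Q] = φ(899) = 840.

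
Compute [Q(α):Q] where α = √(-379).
[Q(α):Q] = 2

[Q(α):Q] equals the degree of the minimal polynomial of α. Here α^2 = -379 and x^2 + 379 is irreducible (d = -379 is squarefree, ≠ 1, hence not a square), so deg(m_α) = 2. Thus [Q(α):Q] = 2.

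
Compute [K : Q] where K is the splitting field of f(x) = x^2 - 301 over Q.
[K : Q] = 2

f(x) = x^2 - 301 factors as (x - √301)(x + √301). The splitting field is K = Q(√301). Since 301 is squarefree and > 1, it is not a perfect square, so x^2 - 301 is irreducible over Q and [Q(√301) : Q] = 2. Hence [K : Q] = 2.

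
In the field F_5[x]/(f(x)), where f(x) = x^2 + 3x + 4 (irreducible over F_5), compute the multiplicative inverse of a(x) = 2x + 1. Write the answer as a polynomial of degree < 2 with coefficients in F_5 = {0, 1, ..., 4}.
a(x)^(-1) ≡ 3x (mod f(x))

Since f is irreducible over F_5, F_5[x]/(f) is a field and a(x) ≠ 0 has an inverse. Apply the extended Euclidean algorithm to f(x) and a(x) in F_5[x]: f(x) = (3x)·a(x) + (4). The last nonzero remainder is the constant 4 = gcd(f, a) in F_5. Back-substituting through the division chain expresses 4 = s(x)·a(x) + t(x)·f(x) with s(x) ≡ 2x (mod f), so (2x)·a(x) ≡ 4 (mod f). Multiplying by 4^(-1) ≡ 4 in F_5 gives a(x)^(-1) ≡ 4·(2x) ≡ 3x (mod f). Check: (2x + 1)·(3x) = x^2 + 3x ≡ 1 (mod x^2 + 3x + 4).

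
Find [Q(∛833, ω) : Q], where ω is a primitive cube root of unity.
[Q(∛833, ω) : Q] = 6

[Q(∛833):Q] = 3 (min poly x^3 - 833, irreducible since 833 is not a perfect cube). [Q(ω):Q] = 2 (min poly x^2 + x + 1). Since Q(∛833) ⊂ R and ω ∉ R, we have ω ∉ Q(∛833), so x^2 + x + 1 remains irreducible over Q(∛833) and [Q(∛833, ω) : Q(∛833)] = 2. By the tower law, [Q(∛833, ω) : Q] = 3 · 2 = 6. (In fact Q(∛833, ω) is the splitting field of x^3 - 833 over Q.)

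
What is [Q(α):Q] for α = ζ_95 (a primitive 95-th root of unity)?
[Q(α):Q] = 72

The minimal polynomial of ζ_95 over Q is the 95-th cyclotomic polynomial Φ_95(x), which is irreducible over Q and has degree φ(95) = 72. Hence [Q(α):Q] = φ(95) = 72.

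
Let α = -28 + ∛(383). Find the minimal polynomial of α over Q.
m_α(x) = x^3 + 84x^2 + 2352x + 21569

Set β = α + 28 = ∛(383), so β^3 = 383. Then (α + 28)^3 - 383 = 0, i.e. α is a root of g(x) = (x + 28)^3 - 383 = x^3 + 84x^2 + 2352x + 21569. Since g(x) = h(x + 28) where h(x) = x^3 - 383, and h is irreducible over Q (because 383 is not a perfect cube, so h has no rational root, and a monic cubic with no rational root is irreducible), g is also irreducible (irreducibility is preserved under the substitution x → x + 28). Hence m_α(x) = x^3 + 84x^2 + 2352x + 21569.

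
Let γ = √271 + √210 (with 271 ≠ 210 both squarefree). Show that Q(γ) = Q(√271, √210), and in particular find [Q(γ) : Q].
[Q(γ) : Q] = 4 (equivalently, Q(γ) = Q(√271, √210))

Obviously Q(γ) ⊆ Q(√271, √210), and [Q(√271, √210):Q] = 4 (since 271, 210 are distinct squarefree integers > 1 with 56910 not a perfect square). To show equality we compute the minimal polynomial of γ. From γ = √271 + √210: γ^2 = 271 + 2√(56910) + 210 = 481 + 2√(56910), so γ^2 - 481 = 2√(56910); squaring, (γ^2 - 481)^2 = 4·56910, i.e. γ^4 - 962γ^2 + 231361 - 227640 = 0, i.e. γ^4 - 962γ^2 + 3721 = 0. So γ is a root of x^4 - 962x^2 + 3721. This polynomial is irreducible over Q: it has no rational root (each ±√271 ± √210 is irrational), and any factorization into two quadratics over Q would force √(56910) ∈ Q (pairing opposite roots) or √271, √210 ∈ Q (other pairings), all impossible. Hence [Q(γ):Q] = 4 = [Q(√271, √210):Q], so Q(γ) = Q(√271, √210).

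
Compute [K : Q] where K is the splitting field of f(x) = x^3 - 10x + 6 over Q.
[K : Q] = 6

By the rational root test, any rational root of the monic integer polynomial f(x) = x^3 - 10x + 6 must be an integer dividing the constant term 6, i.e. one of ±{1, 2, 3, 6}. Evaluating: f(1) = -3, f(-1) = 15, f(2) = -6, f(-2) = 18, f(3) = 3, f(-3) = 9, f(6) = 162, f(-6) = -150; none is 0, so f has no rational root and is therefore irreducible over Q (a cubic with no linear factor over a field is irreducible). For an irreducible cubic, the Galois group is A_3 or S_3 according as the discriminant disc(f) = -4a^3 - 27b^2 = -4·(-10)^3 - 27·(6)^2 = 3028 is or is not a square in Q. Here disc(f) = 3028 is not a perfect square in Q, so the Galois group of f over Q is not contained in A_3 and must be all of S_3. The splitting field has degree |S_3| = 6 over Q, so [K : Q] = 6.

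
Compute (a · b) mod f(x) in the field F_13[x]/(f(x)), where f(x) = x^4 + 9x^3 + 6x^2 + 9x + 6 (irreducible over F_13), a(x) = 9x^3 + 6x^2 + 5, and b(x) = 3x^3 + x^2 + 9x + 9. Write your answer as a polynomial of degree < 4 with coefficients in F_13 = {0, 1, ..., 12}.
a · b ≡ 8x^3 + 3x + 11 (mod f(x))

Multiply in F_13[x]: a(x)·b(x) = (9x^3 + 6x^2 + 5)·(3x^3 + x^2 + 9x + 9) = x^6 + x^5 + 9x^4 + 7x^3 + 7x^2 + 6x + 6. This has degree ≥ 4, so divide by f(x) over F_13: x^6 + x^5 + 9x^4 + 7x^3 + 7x^2 + 6x + 6 = (x^2 + 5x + 10)·(x^4 + 9x^3 + 6x^2 + 9x + 6) + (8x^3 + 3x + 11). Hence a·b ≡ 8x^3 + 3x + 11 (mod f). (F_13[x]/(f) is a field with 13^4 = 28561 elements since f is irreducible of degree 4.)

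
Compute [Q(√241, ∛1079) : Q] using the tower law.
[Q(√241, ∛1079) : Q] = 6

Let L = Q(√241, ∛1079). Since Q(√241) ⊂ L and [Q(√241):Q] = 2, the tower law gives 2 | [L:Q]. Likewise Q(∛1079) ⊂ L with [Q(∛1079):Q] = 3 (because 1079 is not a perfect cube), so 3 | [L:Q]. As gcd(2,3) = 1, [L:Q] is divisible by 6. Conversely L is generated over Q by √241 and ∛1079, so [L:Q] ≤ 2·3 = 6. Therefore [Q(√241, ∛1079) : Q] = 6.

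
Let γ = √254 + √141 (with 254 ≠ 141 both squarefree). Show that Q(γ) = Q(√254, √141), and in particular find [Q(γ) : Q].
[Q(γ) : Q] = 4 (equivalently, Q(γ) = Q(√254, √141))

Obviously Q(γ) ⊆ Q(√254, √141), and [Q(√254, √141):Q] = 4 (since 254, 141 are distinct squarefree integers > 1 with 35814 not a perfect square). To show equality we compute the minimal polynomial of γ. From γ = √254 + √141: γ^2 = 254 + 2√(35814) + 141 = 395 + 2√(35814), so γ^2 - 395 = 2√(35814); squaring, (γ^2 - 395)^2 = 4·35814, i.e. γ^4 - 790γ^2 + 156025 - 143256 = 0, i.e. γ^4 - 790γ^2 + 12769 = 0. So γ is a root of x^4 - 790x^2 + 12769. This polynomial is irreducible over Q: it has no rational root (each ±√254 ± √141 is irrational), and any factorization into two quadratics over Q would force √(35814) ∈ Q (pairing opposite roots) or √254, √141 ∈ Q (other pairings), all impossible. Hence [Q(γ):Q] = 4 = [Q(√254, √141):Q], so Q(γ) = Q(√254, √141).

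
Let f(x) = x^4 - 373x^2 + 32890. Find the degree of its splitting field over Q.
[K : Q] = 4

Solving the quadratic in x^2: x^2 = (373 ± √(373^2 - 4·32890))/2 = (373 ± √7569)/2 = (373 ± 87)/2, giving x^2 = 143 or x^2 = 230. So f(x) = (x^2 - 143)(x^2 - 230) and the roots of f are ±√143, ±√230. Hence the splitting field is K = Q(√143, √230). Since 143 and 230 are distinct squarefree integers > 1, their product 32890 is not a perfect square, so √230 ∉ Q(√143). By the tower law [K:Q] = [Q(√143,√230):Q(√143)] · [Q(√143):Q] = 2 · 2 = 4.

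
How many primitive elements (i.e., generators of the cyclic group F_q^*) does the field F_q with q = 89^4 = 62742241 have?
There are φ(62742240) = 14254080 primitive elements

F_q^* is cyclic of order q - 1 = 62742240. A cyclic group of order m has exactly φ(m) generators. Here m = 62742240 = 2^5 · 3^2 · 5 · 11 · 17 · 233, so the number of primitive elements is φ(62742240) = 14254080.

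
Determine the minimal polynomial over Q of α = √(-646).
m_α(x) = x^2 + 646

α satisfies α^2 + 646 = 0, so x^2 + 646 annihilates α. Since d = -646 is squarefree and ≠ 1, it is not a perfect square in Q, so x^2 + 646 has no rational root and is therefore irreducible over Q (a degree-2 polynomial over a field is irreducible iff it has no root). Hence m_α(x) = x^2 + 646.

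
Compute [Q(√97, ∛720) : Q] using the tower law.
[Q(√97, ∛720) : Q] = 6

Let L = Q(√97, ∛720). Since Q(√97) ⊂ L and [Q(√97):Q] = 2, the tower law gives 2 | [L:Q]. Likewise Q(∛720) ⊂ L with [Q(∛720):Q] = 3 (because 720 is not a perfect cube), so 3 | [L:Q]. As gcd(2,3) = 1, [L:Q] is divisible by 6. Conversely L is generated over Q by √97 and ∛720, so [L:Q] ≤ 2·3 = 6. Therefore [Q(√97, ∛720) : Q] = 6.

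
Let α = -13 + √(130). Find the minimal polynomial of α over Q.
m_α(x) = x^2 + 26x + 39

From α + 13 = √(130), squaring gives (α + 13)^2 = 130, i.e. α^2 + 26α + 169 = 130, so α^2 + 26α + 39 = 0. The discriminant of x^2 + 26x + 39 is (26)^2 - 4·(39) = 676 - 156 = 520, and 4·(130) is not a perfect square in Q since 130 is squarefree and ≠ 1. Hence x^2 + 26x + 39 is irreducible over Q and is the minimal polynomial of α.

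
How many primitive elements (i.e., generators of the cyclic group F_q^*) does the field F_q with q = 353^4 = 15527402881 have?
There are φ(15527402880) = 3477995520 primitive elements

F_q^* is cyclic of order q - 1 = 15527402880. A cyclic group of order m has exactly φ(m) generators. Here m = 15527402880 = 2^7 · 3 · 5 · 11 · 17 · 59 · 733, so the number of primitive elements is φ(15527402880) = 3477995520.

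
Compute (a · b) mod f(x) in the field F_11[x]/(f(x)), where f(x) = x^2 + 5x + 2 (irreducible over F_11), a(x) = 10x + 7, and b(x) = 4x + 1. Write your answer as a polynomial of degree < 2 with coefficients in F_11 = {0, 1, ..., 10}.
a · b ≡ 3x + 4 (mod f(x))

Multiply in F_11[x]: a(x)·b(x) = (10x + 7)·(4x + 1) = 7x^2 + 5x + 7. This has degree ≥ 2, so divide by f(x) over F_11: 7x^2 + 5x + 7 = (7)·(x^2 + 5x + 2) + (3x + 4). Hence a·b ≡ 3x + 4 (mod f). (F_11[x]/(f) is a field with 11^2 = 121 elements since f is irreducible of degree 2.)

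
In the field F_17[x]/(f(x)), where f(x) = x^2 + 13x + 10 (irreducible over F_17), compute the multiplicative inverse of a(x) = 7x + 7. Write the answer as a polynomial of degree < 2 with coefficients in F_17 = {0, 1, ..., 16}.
a(x)^(-1) ≡ 11x + 13 (mod f(x))

Since f is irreducible over F_17, F_17[x]/(f) is a field and a(x) ≠ 0 has an inverse. Apply the extended Euclidean algorithm to f(x) and a(x) in F_17[x]: f(x) = (5x + 9)·a(x) + (15). The last nonzero remainder is the constant 15 = gcd(f, a) in F_17. Back-substituting through the division chain expresses 15 = s(x)·a(x) + t(x)·f(x) with s(x) ≡ 12x + 8 (mod f), so (12x + 8)·a(x) ≡ 15 (mod f). Multiplying by 15^(-1) ≡ 8 in F_17 gives a(x)^(-1) ≡ 8·(12x + 8) ≡ 11x + 13 (mod f). Check: (7x + 7)·(11x + 13) = 9x^2 + 15x + 6 ≡ 1 (mod x^2 + 13x + 10).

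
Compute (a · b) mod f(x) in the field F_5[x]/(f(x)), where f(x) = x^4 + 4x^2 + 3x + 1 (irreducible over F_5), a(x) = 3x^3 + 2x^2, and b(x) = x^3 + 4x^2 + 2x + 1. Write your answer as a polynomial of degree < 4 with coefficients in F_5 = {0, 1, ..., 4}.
a · b ≡ 2x^3 + 4x^2 + 3 (mod f(x))

Multiply in F_5[x]: a(x)·b(x) = (3x^3 + 2x^2)·(x^3 + 4x^2 + 2x + 1) = 3x^6 + 4x^5 + 4x^4 + 2x^3 + 2x^2. This has degree ≥ 4, so divide by f(x) over F_5: 3x^6 + 4x^5 + 4x^4 + 2x^3 + 2x^2 = (3x^2 + 4x + 2)·(x^4 + 4x^2 + 3x + 1) + (2x^3 + 4x^2 + 3). Hence a·b ≡ 2x^3 + 4x^2 + 3 (mod f). (F_5[x]/(f) is a field with 5^4 = 625 elements since f is irreducible of degree 4.)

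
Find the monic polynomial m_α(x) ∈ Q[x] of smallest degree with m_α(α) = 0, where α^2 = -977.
m_α(x) = x^2 + 977

α satisfies α^2 + 977 = 0, so x^2 + 977 annihilates α. Since d = -977 is squarefree and ≠ 1, it is not a perfect square in Q, so x^2 + 977 has no rational root and is therefore irreducible over Q (a degree-2 polynomial over a field is irreducible iff it has no root). Hence m_α(x) = x^2 + 977.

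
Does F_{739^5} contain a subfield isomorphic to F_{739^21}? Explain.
No: F_{739^21} is not a subfield of F_{739^5}

F_{p^m} embeds in F_{p^n} iff m | n. Here 21 ∤ 5 (since 5 = 0·21 + 5 with remainder 5 ≠ 0), so F_{739^21} is not a subfield of F_{739^5}. Equivalently: if it were, the tower law would give 21 = [F_{739^21}:F_739] dividing [F_{739^5}:F_739] = 5, contradiction.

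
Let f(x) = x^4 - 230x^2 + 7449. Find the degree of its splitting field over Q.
[K : Q] = 4

Solving the quadratic in x^2: x^2 = (230 ± √(230^2 - 4·7449))/2 = (230 ± √23104)/2 = (230 ± 152)/2, giving x^2 = 39 or x^2 = 191. So f(x) = (x^2 - 39)(x^2 - 191) and the roots of f are ±√39, ±√191. Hence the splitting field is K = Q(√39, √191). Since 39 and 191 are distinct squarefree integers > 1, their product 7449 is not a perfect square, so √191 ∉ Q(√39). By the tower law [K:Q] = [Q(√39,√191):Q(√39)] · [Q(√39):Q] = 2 · 2 = 4.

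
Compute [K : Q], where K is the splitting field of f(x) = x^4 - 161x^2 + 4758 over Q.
[K : Q] = 4

Solving the quadratic in x^2: x^2 = (161 ± √(161^2 - 4·4758))/2 = (161 ± √6889)/2 = (161 ± 83)/2, giving x^2 = 39 or x^2 = 122. So f(x) = (x^2 - 39)(x^2 - 122) and the roots of f are ±√39, ±√122. Hence the splitting field is K = Q(√39, √122). Since 39 and 122 are distinct squarefree integers > 1, their product 4758 is not a perfect square, so √122 ∉ Q(√39). By the tower law [K:Q] = [Q(√39,√122):Q(√39)] · [Q(√39):Q] = 2 · 2 = 4.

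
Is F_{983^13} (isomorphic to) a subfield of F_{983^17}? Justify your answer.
No: F_{983^13} is not a subfield of F_{983^17}

F_{p^m} embeds in F_{p^n} iff m | n. Here 13 ∤ 17 (since 17 = 1·13 + 4 with remainder 4 ≠ 0), so F_{983^13} is not a subfield of F_{983^17}. Equivalently: if it were, the tower law would give 13 = [F_{983^13}:F_983] dividing [F_{983^17}:F_983] = 17, contradiction.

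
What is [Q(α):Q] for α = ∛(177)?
[Q(α):Q] = 3

The minimal polynomial of α is x^3 - 177, irreducible over Q since 177 is not a perfect cube (so x^3 - 177 has no rational root). Hence [Q(α):Q] = deg(m_α) = 3.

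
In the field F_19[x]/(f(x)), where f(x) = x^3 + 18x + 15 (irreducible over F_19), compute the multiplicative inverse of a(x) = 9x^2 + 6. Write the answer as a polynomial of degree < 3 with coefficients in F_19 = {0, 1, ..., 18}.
a(x)^(-1) ≡ 2x^2 + 18x + 3 (mod f(x))

Since f is irreducible over F_19, F_19[x]/(f) is a field and a(x) ≠ 0 has an inverse. Apply the extended Euclidean algorithm to f(x) and a(x) in F_19[x]: f(x) = (17x)·a(x) + (11x + 15);  a(x) = (6x + 16)·(11x + 15) + (13). The last nonzero remainder is the constant 13 = gcd(f, a) in F_19. Back-substituting through the division chain expresses 13 = s(x)·a(x) + t(x)·f(x) with s(x) ≡ 7x^2 + 6x + 1 (mod f), so (7x^2 + 6x + 1)·a(x) ≡ 13 (mod f). Multiplying by 13^(-1) ≡ 3 in F_19 gives a(x)^(-1) ≡ 3·(7x^2 + 6x + 1) ≡ 2x^2 + 18x + 3 (mod f). Check: (9x^2 + 6)·(2x^2 + 18x + 3) = 18x^4 + 10x^3 + x^2 + 13x + 18 ≡ 1 (mod x^3 + 18x + 15).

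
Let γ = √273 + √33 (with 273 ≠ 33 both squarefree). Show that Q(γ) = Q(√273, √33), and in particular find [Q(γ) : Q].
[Q(γ) : Q] = 4 (equivalently, Q(γ) = Q(√273, √33))

Obviously Q(γ) ⊆ Q(√273, √33), and [Q(√273, √33):Q] = 4 (since 273, 33 are distinct squarefree integers > 1 with 9009 not a perfect square). To show equality we compute the minimal polynomial of γ. From γ = √273 + √33: γ^2 = 273 + 2√(9009) + 33 = 306 + 2√(9009), so γ^2 - 306 = 2√(9009); squaring, (γ^2 - 306)^2 = 4·9009, i.e. γ^4 - 612γ^2 + 93636 - 36036 = 0, i.e. γ^4 - 612γ^2 + 57600 = 0. So γ is a root of x^4 - 612x^2 + 57600. This polynomial is irreducible over Q: it has no rational root (each ±√273 ± √33 is irrational), and any factorization into two quadratics over Q would force √(9009) ∈ Q (pairing opposite roots) or √273, √33 ∈ Q (other pairings), all impossible. Hence [Q(γ):Q] = 4 = [Q(√273, √33):Q], so Q(γ) = Q(√273, √33).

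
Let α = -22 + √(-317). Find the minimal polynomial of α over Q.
m_α(x) = x^2 + 44x + 801

From α + 22 = √(-317), squaring gives (α + 22)^2 = -317, i.e. α^2 + 44α + 484 = -317, so α^2 + 44α + 801 = 0. The discriminant of x^2 + 44x + 801 is (44)^2 - 4·(801) = 1936 - 3204 = -1268, and 4·(-317) is not a perfect square in Q since -317 is squarefree and ≠ 1. Hence x^2 + 44x + 801 is irreducible over Q and is the minimal polynomial of α.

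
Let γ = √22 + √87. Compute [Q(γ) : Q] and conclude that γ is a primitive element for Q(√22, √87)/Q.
[Q(γ) : Q] = 4 (equivalently, Q(γ) = Q(√22, √87))

Obviously Q(γ) ⊆ Q(√22, √87), and [Q(√22, √87):Q] = 4 (since 22, 87 are distinct squarefree integers > 1 with 1914 not a perfect square). To show equality we compute the minimal polynomial of γ. From γ = √22 + √87: γ^2 = 22 + 2√(1914) + 87 = 109 + 2√(1914), so γ^2 - 109 = 2√(1914); squaring, (γ^2 - 109)^2 = 4·1914, i.e. γ^4 - 218γ^2 + 11881 - 7656 = 0, i.e. γ^4 - 218γ^2 + 4225 = 0. So γ is a root of x^4 - 218x^2 + 4225. This polynomial is irreducible over Q: it has no rational root (each ±√22 ± √87 is irrational), and any factorization into two quadratics over Q would force √(1914) ∈ Q (pairing opposite roots) or √22, √87 ∈ Q (other pairings), all impossible. Hence [Q(γ):Q] = 4 = [Q(√22, √87):Q], so Q(γ) = Q(√22, √87).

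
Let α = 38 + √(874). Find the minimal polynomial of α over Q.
m_α(x) = x^2 - 76x + 570

From α - 38 = √(874), squaring gives (α - 38)^2 = 874, i.e. α^2 - 76α + 1444 = 874, so α^2 - 76α + 570 = 0. The discriminant of x^2 - 76x + 570 is (-76)^2 - 4·(570) = 5776 - 2280 = 3496, and 4·(874) is not a perfect square in Q since 874 is squarefree and ≠ 1. Hence x^2 - 76x + 570 is irreducible over Q and is the minimal polynomial of α.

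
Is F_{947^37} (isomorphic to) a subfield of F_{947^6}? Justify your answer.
No: F_{947^37} is not a subfield of F_{947^6}

F_{p^m} embeds in F_{p^n} iff m | n. Here 37 ∤ 6 (since 6 = 0·37 + 6 with remainder 6 ≠ 0), so F_{947^37} is not a subfield of F_{947^6}. Equivalently: if it were, the tower law would give 37 = [F_{947^37}:F_947] dividing [F_{947^6}:F_947] = 6, contradiction.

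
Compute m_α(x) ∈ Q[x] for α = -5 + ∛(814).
m_α(x) = x^3 + 15x^2 + 75x - 689

Set β = α + 5 = ∛(814), so β^3 = 814. Then (α + 5)^3 - 814 = 0, i.e. α is a root of g(x) = (x + 5)^3 - 814 = x^3 + 15x^2 + 75x - 689. Since g(x) = h(x + 5) where h(x) = x^3 - 814, and h is irreducible over Q (because 814 is not a perfect cube, so h has no rational root, and a monic cubic with no rational root is irreducible), g is also irreducible (irreducibility is preserved under the substitution x → x + 5). Hence m_α(x) = x^3 + 15x^2 + 75x - 689.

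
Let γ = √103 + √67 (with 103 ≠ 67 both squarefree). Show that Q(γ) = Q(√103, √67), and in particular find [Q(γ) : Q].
[Q(γ) : Q] = 4 (equivalently, Q(γ) = Q(√103, √67))

Obviously Q(γ) ⊆ Q(√103, √67), and [Q(√103, √67):Q] = 4 (since 103, 67 are distinct squarefree integers > 1 with 6901 not a perfect square). To show equality we compute the minimal polynomial of γ. From γ = √103 + √67: γ^2 = 103 + 2√(6901) + 67 = 170 + 2√(6901), so γ^2 - 170 = 2√(6901); squaring, (γ^2 - 170)^2 = 4·6901, i.e. γ^4 - 340γ^2 + 28900 - 27604 = 0, i.e. γ^4 - 340γ^2 + 1296 = 0. So γ is a root of x^4 - 340x^2 + 1296. This polynomial is irreducible over Q: it has no rational root (each ±√103 ± √67 is irrational), and any factorization into two quadratics over Q would force √(6901) ∈ Q (pairing opposite roots) or √103, √67 ∈ Q (other pairings), all impossible. Hence [Q(γ):Q] = 4 = [Q(√103, √67):Q], so Q(γ) = Q(√103, √67).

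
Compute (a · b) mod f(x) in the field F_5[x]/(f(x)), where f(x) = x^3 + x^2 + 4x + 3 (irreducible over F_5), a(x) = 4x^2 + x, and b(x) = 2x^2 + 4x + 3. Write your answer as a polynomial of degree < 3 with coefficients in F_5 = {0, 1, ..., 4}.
a · b ≡ 4x^2 + 4x (mod f(x))

Multiply in F_5[x]: a(x)·b(x) = (4x^2 + x)·(2x^2 + 4x + 3) = 3x^4 + 3x^3 + x^2 + 3x. This has degree ≥ 3, so divide by f(x) over F_5: 3x^4 + 3x^3 + x^2 + 3x = (3x)·(x^3 + x^2 + 4x + 3) + (4x^2 + 4x). Hence a·b ≡ 4x^2 + 4x (mod f). (F_5[x]/(f) is a field with 5^3 = 125 elements since f is irreducible of degree 3.)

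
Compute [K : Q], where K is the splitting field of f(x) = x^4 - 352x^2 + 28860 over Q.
[K : Q] = 4

Solving the quadratic in x^2: x^2 = (352 ± √(352^2 - 4·28860))/2 = (352 ± √8464)/2 = (352 ± 92)/2, giving x^2 = 130 or x^2 = 222. So f(x) = (x^2 - 130)(x^2 - 222) and the roots of f are ±√130, ±√222. Hence the splitting field is K = Q(√130, √222). Since 130 and 222 are distinct squarefree integers > 1, their product 28860 is not a perfect square, so √222 ∉ Q(√130). By the tower law [K:Q] = [Q(√130,√222):Q(√130)] · [Q(√130):Q] = 2 · 2 = 4.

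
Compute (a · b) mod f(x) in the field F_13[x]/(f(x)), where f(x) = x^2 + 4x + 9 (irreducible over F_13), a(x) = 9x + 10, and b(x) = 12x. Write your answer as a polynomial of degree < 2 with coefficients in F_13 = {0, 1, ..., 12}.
a · b ≡ 3 (mod f(x))

Multiply in F_13[x]: a(x)·b(x) = (9x + 10)·(12x) = 4x^2 + 3x. This has degree ≥ 2, so divide by f(x) over F_13: 4x^2 + 3x = (4)·(x^2 + 4x + 9) + (3). Hence a·b ≡ 3 (mod f). (F_13[x]/(f) is a field with 13^2 = 169 elements since f is irreducible of degree 2.)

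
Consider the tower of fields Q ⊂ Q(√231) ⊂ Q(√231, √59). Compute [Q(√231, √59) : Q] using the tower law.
[Q(√231, √59) : Q] = 4

[Q(√231):Q] = 2 (min poly x^2 - 231, irreducible since 231 is squarefree > 1). For the top step, suppose √59 ∈ Q(√231), say √59 = c + d√231 with c, d ∈ Q. Squaring: 59 = c^2 + 231d^2 + 2cd√231. Since √231 ∉ Q this forces 2cd = 0. If d = 0 then √59 = c ∈ Q, contradicting 59 squarefree > 1. If c = 0 then 59 = 231d^2, so 231·59 = (231d)^2 is a perfect square in Q — but 231·59 = 13629 is not a perfect square (since 231 and 59 are distinct squarefree integers). Contradiction. Hence √59 ∉ Q(√231), so x^2 - 59 stays irreducible over Q(√231) and [Q(√231, √59) : Q(√231)] = 2. By the tower law, [Q(√231, √59) : Q] = 2 · 2 = 4.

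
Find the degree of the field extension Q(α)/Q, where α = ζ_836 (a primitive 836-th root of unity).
[Q(α):Q] = 360

The minimal polynomial of ζ_836 over Q is the 836-th cyclotomic polynomial Φ_836(x), which is irreducible over Q and has degree φ(836) = 360. Hence [Q(α):Q] = φ(836) = 360.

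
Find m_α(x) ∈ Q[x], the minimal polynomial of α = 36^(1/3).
m_α(x) = x^3 - 36

α satisfies α^3 = 36, so x^3 - 36 annihilates α. By the rational root test, a rational root p/q (in lowest terms) of x^3 - 36 would satisfy p^3 = 36 q^3, forcing q = 1 and p^3 = 36; but 36 is not a perfect cube, contradiction. A monic cubic over Q with no rational root is irreducible (any nontrivial factorization would include a linear factor). Hence x^3 - 36 is the minimal polynomial of α, and in particular [Q(α):Q] = 3.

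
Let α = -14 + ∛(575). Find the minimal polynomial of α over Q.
m_α(x) = x^3 + 42x^2 + 588x + 2169

Set β = α + 14 = ∛(575), so β^3 = 575. Then (α + 14)^3 - 575 = 0, i.e. α is a root of g(x) = (x + 14)^3 - 575 = x^3 + 42x^2 + 588x + 2169. Since g(x) = h(x + 14) where h(x) = x^3 - 575, and h is irreducible over Q (because 575 is not a perfect cube, so h has no rational root, and a monic cubic with no rational root is irreducible), g is also irreducible (irreducibility is preserved under the substitution x → x + 14). Hence m_α(x) = x^3 + 42x^2 + 588x + 2169.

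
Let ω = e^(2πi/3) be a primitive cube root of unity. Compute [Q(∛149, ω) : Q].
[Q(∛149, ω) : Q] = 6

[Q(∛149):Q] = 3 (min poly x^3 - 149, irreducible since 149 is not a perfect cube). [Q(ω):Q] = 2 (min poly x^2 + x + 1). Since Q(∛149) ⊂ R and ω ∉ R, we have ω ∉ Q(∛149), so x^2 + x + 1 remains irreducible over Q(∛149) and [Q(∛149, ω) : Q(∛149)] = 2. By the tower law, [Q(∛149, ω) : Q] = 3 · 2 = 6. (In fact Q(∛149, ω) is the splitting field of x^3 - 149 over Q.)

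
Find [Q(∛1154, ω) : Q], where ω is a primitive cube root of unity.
[Q(∛1154, ω) : Q] = 6

[Q(∛1154):Q] = 3 (min poly x^3 - 1154, irreducible since 1154 is not a perfect cube). [Q(ω):Q] = 2 (min poly x^2 + x + 1). Since Q(∛1154) ⊂ R and ω ∉ R, we have ω ∉ Q(∛1154), so x^2 + x + 1 remains irreducible over Q(∛1154) and [Q(∛1154, ω) : Q(∛1154)] = 2. By the tower law, [Q(∛1154, ω) : Q] = 3 · 2 = 6. (In fact Q(∛1154, ω) is the splitting field of x^3 - 1154 over Q.)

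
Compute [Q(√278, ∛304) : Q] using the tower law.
[Q(√278, ∛304) : Q] = 6

Let L = Q(√278, ∛304). Since Q(√278) ⊂ L and [Q(√278):Q] = 2, the tower law gives 2 | [L:Q]. Likewise Q(∛304) ⊂ L with [Q(∛304):Q] = 3 (because 304 is not a perfect cube), so 3 | [L:Q]. As gcd(2,3) = 1, [L:Q] is divisible by 6. Conversely L is generated over Q by √278 and ∛304, so [L:Q] ≤ 2·3 = 6. Therefore [Q(√278, ∛304) : Q] = 6.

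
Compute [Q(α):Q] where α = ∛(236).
[Q(α):Q] = 3

The minimal polynomial of α is x^3 - 236, irreducible over Q since 236 is not a perfect cube (so x^3 - 236 has no rational root). Hence [Q(α):Q] = deg(m_α) = 3.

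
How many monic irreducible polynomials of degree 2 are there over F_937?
There are 438516 monic irreducible polynomials of degree 2 over F_937

Each element of F_{937^2} that lies in no proper subfield is a root of exactly one monic irreducible of degree 2 over F_937, and each such polynomial has 2 distinct roots in F_{937^2}. By Möbius inversion the count is N_937(2) = (1/2) Σ_{d|2} μ(2/d) · 937^d = (1/2)(μ(2)·937^1 + μ(1)·937^2) = 877032/2 = 438516.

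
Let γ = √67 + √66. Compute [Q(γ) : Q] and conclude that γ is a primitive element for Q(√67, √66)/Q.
[Q(γ) : Q] = 4 (equivalently, Q(γ) = Q(√67, √66))

Obviously Q(γ) ⊆ Q(√67, √66), and [Q(√67, √66):Q] = 4 (since 67, 66 are distinct squarefree integers > 1 with 4422 not a perfect square). To show equality we compute the minimal polynomial of γ. From γ = √67 + √66: γ^2 = 67 + 2√(4422) + 66 = 133 + 2√(4422), so γ^2 - 133 = 2√(4422); squaring, (γ^2 - 133)^2 = 4·4422, i.e. γ^4 - 266γ^2 + 17689 - 17688 = 0, i.e. γ^4 - 266γ^2 + 1 = 0. So γ is a root of x^4 - 266x^2 + 1. This polynomial is irreducible over Q: it has no rational root (each ±√67 ± √66 is irrational), and any factorization into two quadratics over Q would force √(4422) ∈ Q (pairing opposite roots) or √67, √66 ∈ Q (other pairings), all impossible. Hence [Q(γ):Q] = 4 = [Q(√67, √66):Q], so Q(γ) = Q(√67, √66).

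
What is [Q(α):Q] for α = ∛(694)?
[Q(α):Q] = 3

The minimal polynomial of α is x^3 - 694, irreducible over Q since 694 is not a perfect cube (so x^3 - 694 has no rational root). Hence [Q(α):Q] = deg(m_α) = 3.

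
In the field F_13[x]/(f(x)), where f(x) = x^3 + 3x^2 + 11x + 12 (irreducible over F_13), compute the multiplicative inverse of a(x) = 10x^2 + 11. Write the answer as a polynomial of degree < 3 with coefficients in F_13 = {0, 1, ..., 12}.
a(x)^(-1) ≡ 9x^2 + 12x + 9 (mod f(x))

Since f is irreducible over F_13, F_13[x]/(f) is a field and a(x) ≠ 0 has an inverse. Apply the extended Euclidean algorithm to f(x) and a(x) in F_13[x]: f(x) = (4x + 12)·a(x) + (6x + 10);  a(x) = (6x + 3)·(6x + 10) + (7). The last nonzero remainder is the constant 7 = gcd(f, a) in F_13. Back-substituting through the division chain expresses 7 = s(x)·a(x) + t(x)·f(x) with s(x) ≡ 11x^2 + 6x + 11 (mod f), so (11x^2 + 6x + 11)·a(x) ≡ 7 (mod f). Multiplying by 7^(-1) ≡ 2 in F_13 gives a(x)^(-1) ≡ 2·(11x^2 + 6x + 11) ≡ 9x^2 + 12x + 9 (mod f). Check: (10x^2 + 11)·(9x^2 + 12x + 9) = 12x^4 + 3x^3 + 7x^2 + 2x + 8 ≡ 1 (mod x^3 + 3x^2 + 11x + 12).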